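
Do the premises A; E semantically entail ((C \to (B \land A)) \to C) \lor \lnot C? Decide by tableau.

Initial set: {A; E; \lnot (((C \to (B \land A)) \to C) \lor \lnot C)}.
\lnot (((C \to (B \land A)) \to C) \lor \lnot C): α-rule — add \lnot ((C \to (B \land A)) \to C), \lnot \lnot C.
\lnot ((C \to (B \land A)) \to C): α-rule — add (C \to (B \land A)), \lnot C.
× closes — contains both C and \lnot C.
All 1 branch closes.
Every branch closed, so the premises entail the conclusion.

Yes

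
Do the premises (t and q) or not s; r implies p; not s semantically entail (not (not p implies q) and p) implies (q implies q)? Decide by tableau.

Initial set: {((t and q) or not s); (r implies p); not s; not ((not (not p implies q) and p) implies (q implies q))}.
not ((not (not p implies q) and p) implies (q implies q)): α-rule — add (not (not p implies q) and p), not (q implies q).
(not (not p implies q) and p): α-rule — add not (not p implies q), p.
not (q implies q): α-rule — add q, not q.
× closes — contains both q and not q.
All 1 branch closes.
Every branch closed, so the premises entail the conclusion.

Yes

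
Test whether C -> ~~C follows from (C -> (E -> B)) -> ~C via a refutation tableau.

Yes

Initial set: {((C -> (E -> B)) -> ~C); ~(C -> ~~C)}.
~(C -> ~~C): α-rule — add C, ~~~C.
~~~C: drop double negation, giving ~C.
× closes — contains both C and ~C.
All 1 branch closes.
Every branch closed, so the premises entail the conclusion.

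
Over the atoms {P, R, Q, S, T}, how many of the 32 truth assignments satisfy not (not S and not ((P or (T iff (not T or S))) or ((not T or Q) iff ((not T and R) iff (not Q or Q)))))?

Initial set: {T not (not S and not ((P or (T iff (not T or S))) or ((not T or Q) iff ((not T and R) iff (not Q or Q)))))}.
T not (not S and not ((P or (T iff (not T or S))) or ((not T or Q) iff ((not T and R) iff (not Q or Q))))): β-rule — branch into F not S  //  F not ((P or (T iff (not T or S))) or ((not T or Q) iff ((not T and R) iff (not Q or Q)))).
  branch 1 (add F not S):
    ○ open, literals {S=true}.
  branch 2 (add F not ((P or (T iff (not T or S))) or ((not T or Q) iff ((not T and R) iff (not Q or Q))))):
    F not ((P or (T iff (not T or S))) or ((not T or Q) iff ((not T and R) iff (not Q or Q)))): β-rule — branch into T (P or (T iff (not T or S)))  //  T ((not T or Q) iff ((not T and R) iff (not Q or Q))).
      branch 2.1 (add T (P or (T iff (not T or S)))):
        T (P or (T iff (not T or S))): β-rule — branch into T P  //  T (T iff (not T or S)).
          branch 2.1.1 (add T P):
            ○ open, literals {P=true}.
          branch 2.1.2 (add T (T iff (not T or S))):
            T (T iff (not T or S)): β-rule — branch into T T, T (not T or S)  //  F T, F (not T or S).
              branch 2.1.2.1 (add T T, T (not T or S)):
                T (not T or S): β-rule — branch into T not T  //  T S.
                  branch 2.1.2.1.1 (add T not T):
                    × closes — contains both T and not T.
                  branch 2.1.2.1.2 (add T S):
                    ○ open, literals {S=true, T=true}.
              branch 2.1.2.2 (add F T, F (not T or S)):
                F (not T or S): α-rule — add F not T, F S.
                × closes — contains both T and not T.
      branch 2.2 (add T ((not T or Q) iff ((not T and R) iff (not Q or Q)))):
        T ((not T or Q) iff ((not T and R) iff (not Q or Q))): β-rule — branch into T (not T or Q), T ((not T and R) iff (not Q or Q))  //  F (not T or Q), F ((not T and R) iff (not Q or Q)).
          branch 2.2.1 (add T (not T or Q), T ((not T and R) iff (not Q or Q))):
            T (not T or Q): β-rule — branch into T not T  //  T Q.
              branch 2.2.1.1 (add T not T):
                T ((not T and R) iff (not Q or Q)): β-rule — branch into T (not T and R), T (not Q or Q)  //  F (not T and R), F (not Q or Q).
                  branch 2.2.1.1.1 (add T (not T and R), T (not Q or Q)):
                    T (not T and R): α-rule — add T not T, T R.
                    T (not Q or Q): β-rule — branch into T not Q  //  T Q.
                      branch 2.2.1.1.1.1 (add T not Q):
                        ○ open, literals {Q=false, R=true, T=false}.
                      branch 2.2.1.1.1.2 (add T Q):
                        ○ open, literals {Q=true, R=true, T=false}.
                  branch 2.2.1.1.2 (add F (not T and R), F (not Q or Q)):
                    F (not Q or Q): α-rule — add F not Q, F Q.
                    × closes — contains both Q and not Q.
              branch 2.2.1.2 (add T Q):
                T ((not T and R) iff (not Q or Q)): β-rule — branch into T (not T and R), T (not Q or Q)  //  F (not T and R), F (not Q or Q).
                  branch 2.2.1.2.1 (add T (not T and R), T (not Q or Q)):
                    T (not T and R): α-rule — add T not T, T R.
                    T (not Q or Q): β-rule — branch into T not Q  //  T Q.
                      branch 2.2.1.2.1.1 (add T not Q):
                        × closes — contains both Q and not Q.
                      branch 2.2.1.2.1.2 (add T Q):
                        ○ open, literals {Q=true, R=true, T=false}.
                  branch 2.2.1.2.2 (add F (not T and R), F (not Q or Q)):
                    F (not Q or Q): α-rule — add F not Q, F Q.
                    × closes — contains both Q and not Q.
          branch 2.2.2 (add F (not T or Q), F ((not T and R) iff (not Q or Q))):
            F (not T or Q): α-rule — add F not T, F Q.
            F ((not T and R) iff (not Q or Q)): β-rule — branch into T (not T and R), F (not Q or Q)  //  F (not T and R), T (not Q or Q).
              branch 2.2.2.1 (add T (not T and R), F (not Q or Q)):
                T (not T and R): α-rule — add T not T, T R.
                × closes — contains both T and not T.
              branch 2.2.2.2 (add F (not T and R), T (not Q or Q)):
                F (not T and R): β-rule — branch into F not T  //  F R.
                  branch 2.2.2.2.1 (add F not T):
                    T (not Q or Q): β-rule — branch into T not Q  //  T Q.
                      branch 2.2.2.2.1.1 (add T not Q):
                        ○ open, literals {Q=false, T=true}.
                      branch 2.2.2.2.1.2 (add T Q):
                        × closes — contains both Q and not Q.
                  branch 2.2.2.2.2 (add F R):
                    T (not Q or Q): β-rule — branch into T not Q  //  T Q.
                      branch 2.2.2.2.2.1 (add T not Q):
                        ○ open, literals {Q=false, R=false, T=true}.
                      branch 2.2.2.2.2.2 (add T Q):
                        × closes — contains both Q and not Q.
8 branches closed, 8 open.
Each open branch fixes some atoms; the unmentioned ones are free. Counting distinct full assignments: branch {S=true} (P, R, Q, T) contributes 16 new; branch {P=true} (R, Q, S, T) contributes 8 new; branch {S=true, T=true} (P, R, Q) contributes 0 new; branch {Q=false, R=true, T=false} (P, S) contributes 1 new; branch {Q=true, R=true, T=false} (P, S) contributes 1 new; branch {Q=true, R=true, T=false} (P, S) contributes 0 new; branch {Q=false, T=true} (P, R, S) contributes 2 new; branch {Q=false, R=false, T=true} (P, S) contributes 0 new. Total: 28.

28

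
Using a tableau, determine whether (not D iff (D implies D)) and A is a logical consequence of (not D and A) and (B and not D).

Yes

Initial set: {T ((not D and A) and (B and not D)); F ((not D iff (D implies D)) and A)}.
T ((not D and A) and (B and not D)): α-rule — add T (not D and A), T (B and not D).
T (not D and A): α-rule — add T not D, T A.
T (B and not D): α-rule — add T B, T not D.
F ((not D iff (D implies D)) and A): β-rule — branch into F (not D iff (D implies D))  //  F A.
  branch 1 (add F (not D iff (D implies D))):
    F (not D iff (D implies D)): β-rule — branch into T not D, F (D implies D)  //  F not D, T (D implies D).
      branch 1.1 (add T not D, F (D implies D)):
        F (D implies D): α-rule — add T D, F D.
        × closes — contains both D and not D.
      branch 1.2 (add F not D, T (D implies D)):
        × closes — contains both D and not D.
  branch 2 (add F A):
    × closes — contains both A and not A.
All 3 branches close.
Every branch closed, so the premises entail the conclusion.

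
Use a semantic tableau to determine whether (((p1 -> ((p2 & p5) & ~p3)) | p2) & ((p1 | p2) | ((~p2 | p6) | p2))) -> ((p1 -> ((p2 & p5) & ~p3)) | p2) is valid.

Assume the negation and expand:
Initial set: {F ((((p1 -> ((p2 & p5) & ~p3)) | p2) & ((p1 | p2) | ((~p2 | p6) | p2))) -> ((p1 -> ((p2 & p5) & ~p3)) | p2))}.
F ((((p1 -> ((p2 & p5) & ~p3)) | p2) & ((p1 | p2) | ((~p2 | p6) | p2))) -> ((p1 -> ((p2 & p5) & ~p3)) | p2)): α-rule — add T (((p1 -> ((p2 & p5) & ~p3)) | p2) & ((p1 | p2) | ((~p2 | p6) | p2))), F ((p1 -> ((p2 & p5) & ~p3)) | p2).
T (((p1 -> ((p2 & p5) & ~p3)) | p2) & ((p1 | p2) | ((~p2 | p6) | p2))): α-rule — add T ((p1 -> ((p2 & p5) & ~p3)) | p2), T ((p1 | p2) | ((~p2 | p6) | p2)).
F ((p1 -> ((p2 & p5) & ~p3)) | p2): α-rule — add F (p1 -> ((p2 & p5) & ~p3)), F p2.
F (p1 -> ((p2 & p5) & ~p3)): α-rule — add T p1, F ((p2 & p5) & ~p3).
T ((p1 -> ((p2 & p5) & ~p3)) | p2): β-rule — branch into T (p1 -> ((p2 & p5) & ~p3))  //  T p2.
  branch 1 (add T (p1 -> ((p2 & p5) & ~p3))):
    T ((p1 | p2) | ((~p2 | p6) | p2)): β-rule — branch into T (p1 | p2)  //  T ((~p2 | p6) | p2).
      branch 1.1 (add T (p1 | p2)):
        F ((p2 & p5) & ~p3): β-rule — branch into F (p2 & p5)  //  F ~p3.
          branch 1.1.1 (add F (p2 & p5)):
            T (p1 -> ((p2 & p5) & ~p3)): β-rule — branch into F p1  //  T ((p2 & p5) & ~p3).
              branch 1.1.1.1 (add F p1):
                × closes — contains both p1 and ~p1.
              branch 1.1.1.2 (add T ((p2 & p5) & ~p3)):
                T ((p2 & p5) & ~p3): α-rule — add T (p2 & p5), T ~p3.
                T (p2 & p5): α-rule — add T p2, T p5.
                × closes — contains both p2 and ~p2.
          branch 1.1.2 (add F ~p3):
            T (p1 -> ((p2 & p5) & ~p3)): β-rule — branch into F p1  //  T ((p2 & p5) & ~p3).
              branch 1.1.2.1 (add F p1):
                × closes — contains both p1 and ~p1.
              branch 1.1.2.2 (add T ((p2 & p5) & ~p3)):
                T ((p2 & p5) & ~p3): α-rule — add T (p2 & p5), T ~p3.
                × closes — contains both p3 and ~p3.
      branch 1.2 (add T ((~p2 | p6) | p2)):
        F ((p2 & p5) & ~p3): β-rule — branch into F (p2 & p5)  //  F ~p3.
          branch 1.2.1 (add F (p2 & p5)):
            T (p1 -> ((p2 & p5) & ~p3)): β-rule — branch into F p1  //  T ((p2 & p5) & ~p3).
              branch 1.2.1.1 (add F p1):
                × closes — contains both p1 and ~p1.
              branch 1.2.1.2 (add T ((p2 & p5) & ~p3)):
                T ((p2 & p5) & ~p3): α-rule — add T (p2 & p5), T ~p3.
                T (p2 & p5): α-rule — add T p2, T p5.
                × closes — contains both p2 and ~p2.
          branch 1.2.2 (add F ~p3):
            T (p1 -> ((p2 & p5) & ~p3)): β-rule — branch into F p1  //  T ((p2 & p5) & ~p3).
              branch 1.2.2.1 (add F p1):
                × closes — contains both p1 and ~p1.
              branch 1.2.2.2 (add T ((p2 & p5) & ~p3)):
                T ((p2 & p5) & ~p3): α-rule — add T (p2 & p5), T ~p3.
                × closes — contains both p3 and ~p3.
  branch 2 (add T p2):
    × closes — contains both p2 and ~p2.
All 9 branches close.
Every branch closed, so the negation is unsatisfiable and the formula is valid.

Valid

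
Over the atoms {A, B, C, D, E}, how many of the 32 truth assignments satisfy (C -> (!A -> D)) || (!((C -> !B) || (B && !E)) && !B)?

28

Initial set: {((C -> (!A -> D)) || (!((C -> !B) || (B && !E)) && !B))}.
((C -> (!A -> D)) || (!((C -> !B) || (B && !E)) && !B)): β-rule — branch into (C -> (!A -> D))  //  (!((C -> !B) || (B && !E)) && !B).
  branch 1 (add (C -> (!A -> D))):
    (C -> (!A -> D)): β-rule — branch into !C  //  (!A -> D).
      branch 1.1 (add !C):
        ○ open, literals {C=0}.
      branch 1.2 (add (!A -> D)):
        (!A -> D): β-rule — branch into !!A  //  D.
          branch 1.2.1 (add !!A):
            ○ open, literals {A=1}.
          branch 1.2.2 (add D):
            ○ open, literals {D=1}.
  branch 2 (add (!((C -> !B) || (B && !E)) && !B)):
    (!((C -> !B) || (B && !E)) && !B): α-rule — add !((C -> !B) || (B && !E)), !B.
    !((C -> !B) || (B && !E)): α-rule — add !(C -> !B), !(B && !E).
    !(C -> !B): α-rule — add C, !!B.
    × closes — contains both B and !B.
1 branch closed, 3 open.
Each open branch fixes some atoms; the unmentioned ones are free. Counting distinct full assignments: branch {C=0} (A, B, D, E) contributes 16 new; branch {A=1} (B, C, D, E) contributes 8 new; branch {D=1} (A, B, C, E) contributes 4 new. Total: 28.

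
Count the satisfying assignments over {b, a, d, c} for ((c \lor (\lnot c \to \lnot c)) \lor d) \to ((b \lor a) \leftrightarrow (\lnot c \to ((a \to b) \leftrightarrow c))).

Initial set: {T (((c \lor (\lnot c \to \lnot c)) \lor d) \to ((b \lor a) \leftrightarrow (\lnot c \to ((a \to b) \leftrightarrow c))))}.
T (((c \lor (\lnot c \to \lnot c)) \lor d) \to ((b \lor a) \leftrightarrow (\lnot c \to ((a \to b) \leftrightarrow c)))): β-rule — branch into F ((c \lor (\lnot c \to \lnot c)) \lor d)  //  T ((b \lor a) \leftrightarrow (\lnot c \to ((a \to b) \leftrightarrow c))).
  branch 1 (add F ((c \lor (\lnot c \to \lnot c)) \lor d)):
    F ((c \lor (\lnot c \to \lnot c)) \lor d): α-rule — add F (c \lor (\lnot c \to \lnot c)), F d.
    F (c \lor (\lnot c \to \lnot c)): α-rule — add F c, F (\lnot c \to \lnot c).
    F (\lnot c \to \lnot c): α-rule — add T \lnot c, F \lnot c.
    × closes — contains both c and \lnot c.
  branch 2 (add T ((b \lor a) \leftrightarrow (\lnot c \to ((a \to b) \leftrightarrow c)))):
    T ((b \lor a) \leftrightarrow (\lnot c \to ((a \to b) \leftrightarrow c))): β-rule — branch into T (b \lor a), T (\lnot c \to ((a \to b) \leftrightarrow c))  //  F (b \lor a), F (\lnot c \to ((a \to b) \leftrightarrow c)).
      branch 2.1 (add T (b \lor a), T (\lnot c \to ((a \to b) \leftrightarrow c))):
        T (b \lor a): β-rule — branch into T b  //  T a.
          branch 2.1.1 (add T b):
            T (\lnot c \to ((a \to b) \leftrightarrow c)): β-rule — branch into F \lnot c  //  T ((a \to b) \leftrightarrow c).
              branch 2.1.1.1 (add F \lnot c):
                ○ open, literals {b=T, c=T}.
              branch 2.1.1.2 (add T ((a \to b) \leftrightarrow c)):
                T ((a \to b) \leftrightarrow c): β-rule — branch into T (a \to b), T c  //  F (a \to b), F c.
                  branch 2.1.1.2.1 (add T (a \to b), T c):
                    T (a \to b): β-rule — branch into F a  //  T b.
                      branch 2.1.1.2.1.1 (add F a):
                        ○ open, literals {a=F, b=T, c=T}.
                      branch 2.1.1.2.1.2 (add T b):
                        ○ open, literals {b=T, c=T}.
                  branch 2.1.1.2.2 (add F (a \to b), F c):
                    F (a \to b): α-rule — add T a, F b.
                    × closes — contains both b and \lnot b.
          branch 2.1.2 (add T a):
            T (\lnot c \to ((a \to b) \leftrightarrow c)): β-rule — branch into F \lnot c  //  T ((a \to b) \leftrightarrow c).
              branch 2.1.2.1 (add F \lnot c):
                ○ open, literals {a=T, c=T}.
              branch 2.1.2.2 (add T ((a \to b) \leftrightarrow c)):
                T ((a \to b) \leftrightarrow c): β-rule — branch into T (a \to b), T c  //  F (a \to b), F c.
                  branch 2.1.2.2.1 (add T (a \to b), T c):
                    T (a \to b): β-rule — branch into F a  //  T b.
                      branch 2.1.2.2.1.1 (add F a):
                        × closes — contains both a and \lnot a.
                      branch 2.1.2.2.1.2 (add T b):
                        ○ open, literals {a=T, b=T, c=T}.
                  branch 2.1.2.2.2 (add F (a \to b), F c):
                    F (a \to b): α-rule — add T a, F b.
                    ○ open, literals {a=T, b=F, c=F}.
      branch 2.2 (add F (b \lor a), F (\lnot c \to ((a \to b) \leftrightarrow c))):
        F (b \lor a): α-rule — add F b, F a.
        F (\lnot c \to ((a \to b) \leftrightarrow c)): α-rule — add T \lnot c, F ((a \to b) \leftrightarrow c).
        F ((a \to b) \leftrightarrow c): β-rule — branch into T (a \to b), F c  //  F (a \to b), T c.
          branch 2.2.1 (add T (a \to b), F c):
            T (a \to b): β-rule — branch into F a  //  T b.
              branch 2.2.1.1 (add F a):
                ○ open, literals {a=F, b=F, c=F}.
              branch 2.2.1.2 (add T b):
                × closes — contains both b and \lnot b.
          branch 2.2.2 (add F (a \to b), T c):
            × closes — contains both c and \lnot c.
5 branches closed, 7 open.
Each open branch fixes some atoms; the unmentioned ones are free. Counting distinct full assignments: branch {b=T, c=T} (a, d) contributes 4 new; branch {a=F, b=T, c=T} (d) contributes 0 new; branch {b=T, c=T} (a, d) contributes 0 new; branch {a=T, c=T} (b, d) contributes 2 new; branch {a=T, b=T, c=T} (d) contributes 0 new; branch {a=T, b=F, c=F} (d) contributes 2 new; branch {a=F, b=F, c=F} (d) contributes 2 new. Total: 10.

10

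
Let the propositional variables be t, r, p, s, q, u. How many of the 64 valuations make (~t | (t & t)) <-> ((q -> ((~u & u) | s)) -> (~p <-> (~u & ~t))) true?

Initial set: {((~t | (t & t)) <-> ((q -> ((~u & u) | s)) -> (~p <-> (~u & ~t))))}.
((~t | (t & t)) <-> ((q -> ((~u & u) | s)) -> (~p <-> (~u & ~t)))): β-rule — branch into (~t | (t & t)), ((q -> ((~u & u) | s)) -> (~p <-> (~u & ~t)))  //  ~(~t | (t & t)), ~((q -> ((~u & u) | s)) -> (~p <-> (~u & ~t))).
  branch 1 (add (~t | (t & t)), ((q -> ((~u & u) | s)) -> (~p <-> (~u & ~t)))):
    (~t | (t & t)): β-rule — branch into ~t  //  (t & t).
      branch 1.1 (add ~t):
        ((q -> ((~u & u) | s)) -> (~p <-> (~u & ~t))): β-rule — branch into ~(q -> ((~u & u) | s))  //  (~p <-> (~u & ~t)).
          branch 1.1.1 (add ~(q -> ((~u & u) | s))):
            ~(q -> ((~u & u) | s)): α-rule — add q, ~((~u & u) | s).
            ~((~u & u) | s): α-rule — add ~(~u & u), ~s.
            ~(~u & u): β-rule — branch into ~~u  //  ~u.
              branch 1.1.1.1 (add ~~u):
                ○ open, literals {q=1, s=0, t=0, u=1}.
              branch 1.1.1.2 (add ~u):
                ○ open, literals {q=1, s=0, t=0, u=0}.
          branch 1.1.2 (add (~p <-> (~u & ~t))):
            (~p <-> (~u & ~t)): β-rule — branch into ~p, (~u & ~t)  //  ~~p, ~(~u & ~t).
              branch 1.1.2.1 (add ~p, (~u & ~t)):
                (~u & ~t): α-rule — add ~u, ~t.
                ○ open, literals {p=0, t=0, u=0}.
              branch 1.1.2.2 (add ~~p, ~(~u & ~t)):
                ~(~u & ~t): β-rule — branch into ~~u  //  ~~t.
                  branch 1.1.2.2.1 (add ~~u):
                    ○ open, literals {p=1, t=0, u=1}.
                  branch 1.1.2.2.2 (add ~~t):
                    × closes — contains both t and ~t.
      branch 1.2 (add (t & t)):
        (t & t): α-rule — add t, t.
        ((q -> ((~u & u) | s)) -> (~p <-> (~u & ~t))): β-rule — branch into ~(q -> ((~u & u) | s))  //  (~p <-> (~u & ~t)).
          branch 1.2.1 (add ~(q -> ((~u & u) | s))):
            ~(q -> ((~u & u) | s)): α-rule — add q, ~((~u & u) | s).
            ~((~u & u) | s): α-rule — add ~(~u & u), ~s.
            ~(~u & u): β-rule — branch into ~~u  //  ~u.
              branch 1.2.1.1 (add ~~u):
                ○ open, literals {q=1, s=0, t=1, u=1}.
              branch 1.2.1.2 (add ~u):
                ○ open, literals {q=1, s=0, t=1, u=0}.
          branch 1.2.2 (add (~p <-> (~u & ~t))):
            (~p <-> (~u & ~t)): β-rule — branch into ~p, (~u & ~t)  //  ~~p, ~(~u & ~t).
              branch 1.2.2.1 (add ~p, (~u & ~t)):
                (~u & ~t): α-rule — add ~u, ~t.
                × closes — contains both t and ~t.
              branch 1.2.2.2 (add ~~p, ~(~u & ~t)):
                ~(~u & ~t): β-rule — branch into ~~u  //  ~~t.
                  branch 1.2.2.2.1 (add ~~u):
                    ○ open, literals {p=1, t=1, u=1}.
                  branch 1.2.2.2.2 (add ~~t):
                    ○ open, literals {p=1, t=1}.
  branch 2 (add ~(~t | (t & t)), ~((q -> ((~u & u) | s)) -> (~p <-> (~u & ~t)))):
    ~(~t | (t & t)): α-rule — add ~~t, ~(t & t).
    ~((q -> ((~u & u) | s)) -> (~p <-> (~u & ~t))): α-rule — add (q -> ((~u & u) | s)), ~(~p <-> (~u & ~t)).
    ~(t & t): β-rule — branch into ~t  //  ~t.
      branch 2.1 (add ~t):
        × closes — contains both t and ~t.
      branch 2.2 (add ~t):
        × closes — contains both t and ~t.
4 branches closed, 8 open.
Each open branch fixes some atoms; the unmentioned ones are free. Counting distinct full assignments: branch {q=1, s=0, t=0, u=1} (r, p) contributes 4 new; branch {q=1, s=0, t=0, u=0} (r, p) contributes 4 new; branch {p=0, t=0, u=0} (r, s, q) contributes 6 new; branch {p=1, t=0, u=1} (r, s, q) contributes 6 new; branch {q=1, s=0, t=1, u=1} (r, p) contributes 4 new; branch {q=1, s=0, t=1, u=0} (r, p) contributes 4 new; branch {p=1, t=1, u=1} (r, s, q) contributes 6 new; branch {p=1, t=1} (r, s, q, u) contributes 6 new. Total: 40.

40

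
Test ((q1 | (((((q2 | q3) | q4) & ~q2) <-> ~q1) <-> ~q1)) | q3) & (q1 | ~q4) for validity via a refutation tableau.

Not valid

Assume the negation and expand:
Initial set: {F (((q1 | (((((q2 | q3) | q4) & ~q2) <-> ~q1) <-> ~q1)) | q3) & (q1 | ~q4))}.
F (((q1 | (((((q2 | q3) | q4) & ~q2) <-> ~q1) <-> ~q1)) | q3) & (q1 | ~q4)): β-rule — branch into F ((q1 | (((((q2 | q3) | q4) & ~q2) <-> ~q1) <-> ~q1)) | q3)  //  F (q1 | ~q4).
  branch 1 (add F ((q1 | (((((q2 | q3) | q4) & ~q2) <-> ~q1) <-> ~q1)) | q3)):
    F ((q1 | (((((q2 | q3) | q4) & ~q2) <-> ~q1) <-> ~q1)) | q3): α-rule — add F (q1 | (((((q2 | q3) | q4) & ~q2) <-> ~q1) <-> ~q1)), F q3.
    F (q1 | (((((q2 | q3) | q4) & ~q2) <-> ~q1) <-> ~q1)): α-rule — add F q1, F (((((q2 | q3) | q4) & ~q2) <-> ~q1) <-> ~q1).
    F (((((q2 | q3) | q4) & ~q2) <-> ~q1) <-> ~q1): β-rule — branch into T ((((q2 | q3) | q4) & ~q2) <-> ~q1), F ~q1  //  F ((((q2 | q3) | q4) & ~q2) <-> ~q1), T ~q1.
      branch 1.1 (add T ((((q2 | q3) | q4) & ~q2) <-> ~q1), F ~q1):
        × closes — contains both q1 and ~q1.
      branch 1.2 (add F ((((q2 | q3) | q4) & ~q2) <-> ~q1), T ~q1):
        F ((((q2 | q3) | q4) & ~q2) <-> ~q1): β-rule — branch into T (((q2 | q3) | q4) & ~q2), F ~q1  //  F (((q2 | q3) | q4) & ~q2), T ~q1.
          branch 1.2.1 (add T (((q2 | q3) | q4) & ~q2), F ~q1):
            × closes — contains both q1 and ~q1.
          branch 1.2.2 (add F (((q2 | q3) | q4) & ~q2), T ~q1):
            F (((q2 | q3) | q4) & ~q2): β-rule — branch into F ((q2 | q3) | q4)  //  F ~q2.
              branch 1.2.2.1 (add F ((q2 | q3) | q4)):
                F ((q2 | q3) | q4): α-rule — add F (q2 | q3), F q4.
                F (q2 | q3): α-rule — add F q2, F q3.
                ○ open, literals {q1=0, q2=0, q3=0, q4=0}.
              branch 1.2.2.2 (add F ~q2):
                ○ open, literals {q1=0, q2=1, q3=0}.
  branch 2 (add F (q1 | ~q4)):
    F (q1 | ~q4): α-rule — add F q1, F ~q4.
    ○ open, literals {q1=0, q4=1}.
2 branches closed, 3 open.
An open branch gives a countermodel: q1=0, q2=0, q3=0, q4=0 (unmentioned atoms arbitrary); under it the original formula is false.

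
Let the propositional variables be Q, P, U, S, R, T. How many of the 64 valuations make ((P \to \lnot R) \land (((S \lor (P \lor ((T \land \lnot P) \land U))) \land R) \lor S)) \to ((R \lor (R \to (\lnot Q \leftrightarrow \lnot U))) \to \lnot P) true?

Initial set: {(((P \to \lnot R) \land (((S \lor (P \lor ((T \land \lnot P) \land U))) \land R) \lor S)) \to ((R \lor (R \to (\lnot Q \leftrightarrow \lnot U))) \to \lnot P))}.
(((P \to \lnot R) \land (((S \lor (P \lor ((T \land \lnot P) \land U))) \land R) \lor S)) \to ((R \lor (R \to (\lnot Q \leftrightarrow \lnot U))) \to \lnot P)): β-rule — branch into \lnot ((P \to \lnot R) \land (((S \lor (P \lor ((T \land \lnot P) \land U))) \land R) \lor S))  //  ((R \lor (R \to (\lnot Q \leftrightarrow \lnot U))) \to \lnot P).
  branch 1 (add \lnot ((P \to \lnot R) \land (((S \lor (P \lor ((T \land \lnot P) \land U))) \land R) \lor S))):
    \lnot ((P \to \lnot R) \land (((S \lor (P \lor ((T \land \lnot P) \land U))) \land R) \lor S)): β-rule — branch into \lnot (P \to \lnot R)  //  \lnot (((S \lor (P \lor ((T \land \lnot P) \land U))) \land R) \lor S).
      branch 1.1 (add \lnot (P \to \lnot R)):
        \lnot (P \to \lnot R): α-rule — add P, \lnot \lnot R.
        ○ open, literals {P=1, R=1}.
      branch 1.2 (add \lnot (((S \lor (P \lor ((T \land \lnot P) \land U))) \land R) \lor S)):
        \lnot (((S \lor (P \lor ((T \land \lnot P) \land U))) \land R) \lor S): α-rule — add \lnot ((S \lor (P \lor ((T \land \lnot P) \land U))) \land R), \lnot S.
        \lnot ((S \lor (P \lor ((T \land \lnot P) \land U))) \land R): β-rule — branch into \lnot (S \lor (P \lor ((T \land \lnot P) \land U)))  //  \lnot R.
          branch 1.2.1 (add \lnot (S \lor (P \lor ((T \land \lnot P) \land U)))):
            \lnot (S \lor (P \lor ((T \land \lnot P) \land U))): α-rule — add \lnot S, \lnot (P \lor ((T \land \lnot P) \land U)).
            \lnot (P \lor ((T \land \lnot P) \land U)): α-rule — add \lnot P, \lnot ((T \land \lnot P) \land U).
            \lnot ((T \land \lnot P) \land U): β-rule — branch into \lnot (T \land \lnot P)  //  \lnot U.
              branch 1.2.1.1 (add \lnot (T \land \lnot P)):
                \lnot (T \land \lnot P): β-rule — branch into \lnot T  //  \lnot \lnot P.
                  branch 1.2.1.1.1 (add \lnot T):
                    ○ open, literals {P=0, S=0, T=0}.
                  branch 1.2.1.1.2 (add \lnot \lnot P):
                    × closes — contains both P and \lnot P.
              branch 1.2.1.2 (add \lnot U):
                ○ open, literals {P=0, S=0, U=0}.
          branch 1.2.2 (add \lnot R):
            ○ open, literals {R=0, S=0}.
  branch 2 (add ((R \lor (R \to (\lnot Q \leftrightarrow \lnot U))) \to \lnot P)):
    ((R \lor (R \to (\lnot Q \leftrightarrow \lnot U))) \to \lnot P): β-rule — branch into \lnot (R \lor (R \to (\lnot Q \leftrightarrow \lnot U)))  //  \lnot P.
      branch 2.1 (add \lnot (R \lor (R \to (\lnot Q \leftrightarrow \lnot U)))):
        \lnot (R \lor (R \to (\lnot Q \leftrightarrow \lnot U))): α-rule — add \lnot R, \lnot (R \to (\lnot Q \leftrightarrow \lnot U)).
        \lnot (R \to (\lnot Q \leftrightarrow \lnot U)): α-rule — add R, \lnot (\lnot Q \leftrightarrow \lnot U).
        × closes — contains both R and \lnot R.
      branch 2.2 (add \lnot P):
        ○ open, literals {P=0}.
2 branches closed, 5 open.
Each open branch fixes some atoms; the unmentioned ones are free. Counting distinct full assignments: branch {P=1, R=1} (Q, U, S, T) contributes 16 new; branch {P=0, S=0, T=0} (Q, U, R) contributes 8 new; branch {P=0, S=0, U=0} (Q, R, T) contributes 4 new; branch {R=0, S=0} (Q, P, U, T) contributes 10 new; branch {P=0} (Q, U, S, R, T) contributes 18 new. Total: 56.

56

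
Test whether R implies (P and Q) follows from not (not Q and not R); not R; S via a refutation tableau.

Initial set: {not (not Q and not R); not R; S; not (R implies (P and Q))}.
not (R implies (P and Q)): α-rule — add R, not (P and Q).
× closes — contains both R and not R.
All 1 branch closes.
Every branch closed, so the premises entail the conclusion.

Yes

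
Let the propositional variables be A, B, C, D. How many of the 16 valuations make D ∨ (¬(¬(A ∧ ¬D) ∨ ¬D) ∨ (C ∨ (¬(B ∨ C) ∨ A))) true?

Initial set: {(D ∨ (¬(¬(A ∧ ¬D) ∨ ¬D) ∨ (C ∨ (¬(B ∨ C) ∨ A))))}.
(D ∨ (¬(¬(A ∧ ¬D) ∨ ¬D) ∨ (C ∨ (¬(B ∨ C) ∨ A)))): β-rule — branch into D  //  (¬(¬(A ∧ ¬D) ∨ ¬D) ∨ (C ∨ (¬(B ∨ C) ∨ A))).
  branch 1 (add D):
    ○ open, literals {D=T}.
  branch 2 (add (¬(¬(A ∧ ¬D) ∨ ¬D) ∨ (C ∨ (¬(B ∨ C) ∨ A)))):
    (¬(¬(A ∧ ¬D) ∨ ¬D) ∨ (C ∨ (¬(B ∨ C) ∨ A))): β-rule — branch into ¬(¬(A ∧ ¬D) ∨ ¬D)  //  (C ∨ (¬(B ∨ C) ∨ A)).
      branch 2.1 (add ¬(¬(A ∧ ¬D) ∨ ¬D)):
        ¬(¬(A ∧ ¬D) ∨ ¬D): α-rule — add ¬¬(A ∧ ¬D), ¬¬D.
        ¬¬(A ∧ ¬D): α-rule — add A, ¬D.
        × closes — contains both D and ¬D.
      branch 2.2 (add (C ∨ (¬(B ∨ C) ∨ A))):
        (C ∨ (¬(B ∨ C) ∨ A)): β-rule — branch into C  //  (¬(B ∨ C) ∨ A).
          branch 2.2.1 (add C):
            ○ open, literals {C=T}.
          branch 2.2.2 (add (¬(B ∨ C) ∨ A)):
            (¬(B ∨ C) ∨ A): β-rule — branch into ¬(B ∨ C)  //  A.
              branch 2.2.2.1 (add ¬(B ∨ C)):
                ¬(B ∨ C): α-rule — add ¬B, ¬C.
                ○ open, literals {B=F, C=F}.
              branch 2.2.2.2 (add A):
                ○ open, literals {A=T}.
1 branch closed, 4 open.
Each open branch fixes some atoms; the unmentioned ones are free. Counting distinct full assignments: branch {D=T} (A, B, C) contributes 8 new; branch {C=T} (A, B, D) contributes 4 new; branch {B=F, C=F} (A, D) contributes 2 new; branch {A=T} (B, C, D) contributes 1 new. Total: 15.

15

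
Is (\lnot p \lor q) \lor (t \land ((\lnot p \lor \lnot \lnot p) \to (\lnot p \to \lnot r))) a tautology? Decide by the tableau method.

Assume the negation and expand:
Initial set: {\lnot ((\lnot p \lor q) \lor (t \land ((\lnot p \lor \lnot \lnot p) \to (\lnot p \to \lnot r))))}.
\lnot ((\lnot p \lor q) \lor (t \land ((\lnot p \lor \lnot \lnot p) \to (\lnot p \to \lnot r)))): α-rule — add \lnot (\lnot p \lor q), \lnot (t \land ((\lnot p \lor \lnot \lnot p) \to (\lnot p \to \lnot r))).
\lnot (\lnot p \lor q): α-rule — add \lnot \lnot p, \lnot q.
\lnot (t \land ((\lnot p \lor \lnot \lnot p) \to (\lnot p \to \lnot r))): β-rule — branch into \lnot t  //  \lnot ((\lnot p \lor \lnot \lnot p) \to (\lnot p \to \lnot r)).
  branch 1 (add \lnot t):
    ○ open, literals {p=true, q=false, t=false}.
  branch 2 (add \lnot ((\lnot p \lor \lnot \lnot p) \to (\lnot p \to \lnot r))):
    \lnot ((\lnot p \lor \lnot \lnot p) \to (\lnot p \to \lnot r)): α-rule — add (\lnot p \lor \lnot \lnot p), \lnot (\lnot p \to \lnot r).
    \lnot (\lnot p \to \lnot r): α-rule — add \lnot p, \lnot \lnot r.
    × closes — contains both p and \lnot p.
1 branch closed, 1 open.
An open branch gives a countermodel: p=true, q=false, t=false (unmentioned atoms arbitrary); under it the original formula is false.

Not valid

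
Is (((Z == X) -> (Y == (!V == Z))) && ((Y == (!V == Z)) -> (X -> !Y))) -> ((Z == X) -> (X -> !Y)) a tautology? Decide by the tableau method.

Valid

Assume the negation and expand:
Initial set: {!((((Z == X) -> (Y == (!V == Z))) && ((Y == (!V == Z)) -> (X -> !Y))) -> ((Z == X) -> (X -> !Y)))}.
!((((Z == X) -> (Y == (!V == Z))) && ((Y == (!V == Z)) -> (X -> !Y))) -> ((Z == X) -> (X -> !Y))): α-rule — add (((Z == X) -> (Y == (!V == Z))) && ((Y == (!V == Z)) -> (X -> !Y))), !((Z == X) -> (X -> !Y)).
(((Z == X) -> (Y == (!V == Z))) && ((Y == (!V == Z)) -> (X -> !Y))): α-rule — add ((Z == X) -> (Y == (!V == Z))), ((Y == (!V == Z)) -> (X -> !Y)).
!((Z == X) -> (X -> !Y)): α-rule — add (Z == X), !(X -> !Y).
!(X -> !Y): α-rule — add X, !!Y.
((Z == X) -> (Y == (!V == Z))): β-rule — branch into !(Z == X)  //  (Y == (!V == Z)).
  branch 1 (add !(Z == X)):
    ((Y == (!V == Z)) -> (X -> !Y)): β-rule — branch into !(Y == (!V == Z))  //  (X -> !Y).
      branch 1.1 (add !(Y == (!V == Z))):
        (Z == X): β-rule — branch into Z, X  //  !Z, !X.
          branch 1.1.1 (add Z, X):
            !(Z == X): β-rule — branch into Z, !X  //  !Z, X.
              branch 1.1.1.1 (add Z, !X):
                × closes — contains both X and !X.
              branch 1.1.1.2 (add !Z, X):
                × closes — contains both Z and !Z.
          branch 1.1.2 (add !Z, !X):
            × closes — contains both X and !X.
      branch 1.2 (add (X -> !Y)):
        (Z == X): β-rule — branch into Z, X  //  !Z, !X.
          branch 1.2.1 (add Z, X):
            !(Z == X): β-rule — branch into Z, !X  //  !Z, X.
              branch 1.2.1.1 (add Z, !X):
                × closes — contains both X and !X.
              branch 1.2.1.2 (add !Z, X):
                × closes — contains both Z and !Z.
          branch 1.2.2 (add !Z, !X):
            × closes — contains both X and !X.
  branch 2 (add (Y == (!V == Z))):
    ((Y == (!V == Z)) -> (X -> !Y)): β-rule — branch into !(Y == (!V == Z))  //  (X -> !Y).
      branch 2.1 (add !(Y == (!V == Z))):
        (Z == X): β-rule — branch into Z, X  //  !Z, !X.
          branch 2.1.1 (add Z, X):
            (Y == (!V == Z)): β-rule — branch into Y, (!V == Z)  //  !Y, !(!V == Z).
              branch 2.1.1.1 (add Y, (!V == Z)):
                !(Y == (!V == Z)): β-rule — branch into Y, !(!V == Z)  //  !Y, (!V == Z).
                  branch 2.1.1.1.1 (add Y, !(!V == Z)):
                    (!V == Z): β-rule — branch into !V, Z  //  !!V, !Z.
                      branch 2.1.1.1.1.1 (add !V, Z):
                        !(!V == Z): β-rule — branch into !V, !Z  //  !!V, Z.
                          branch 2.1.1.1.1.1.1 (add !V, !Z):
                            × closes — contains both Z and !Z.
                          branch 2.1.1.1.1.1.2 (add !!V, Z):
                            × closes — contains both V and !V.
                      branch 2.1.1.1.1.2 (add !!V, !Z):
                        × closes — contains both Z and !Z.
                  branch 2.1.1.1.2 (add !Y, (!V == Z)):
                    × closes — contains both Y and !Y.
              branch 2.1.1.2 (add !Y, !(!V == Z)):
                × closes — contains both Y and !Y.
          branch 2.1.2 (add !Z, !X):
            × closes — contains both X and !X.
      branch 2.2 (add (X -> !Y)):
        (Z == X): β-rule — branch into Z, X  //  !Z, !X.
          branch 2.2.1 (add Z, X):
            (Y == (!V == Z)): β-rule — branch into Y, (!V == Z)  //  !Y, !(!V == Z).
              branch 2.2.1.1 (add Y, (!V == Z)):
                (X -> !Y): β-rule — branch into !X  //  !Y.
                  branch 2.2.1.1.1 (add !X):
                    × closes — contains both X and !X.
                  branch 2.2.1.1.2 (add !Y):
                    × closes — contains both Y and !Y.
              branch 2.2.1.2 (add !Y, !(!V == Z)):
                × closes — contains both Y and !Y.
          branch 2.2.2 (add !Z, !X):
            × closes — contains both X and !X.
All 16 branches close.
Every branch closed, so the negation is unsatisfiable and the formula is valid.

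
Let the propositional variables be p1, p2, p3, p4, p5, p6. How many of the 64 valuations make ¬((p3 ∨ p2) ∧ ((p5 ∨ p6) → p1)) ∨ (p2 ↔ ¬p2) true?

Initial set: {(¬((p3 ∨ p2) ∧ ((p5 ∨ p6) → p1)) ∨ (p2 ↔ ¬p2))}.
(¬((p3 ∨ p2) ∧ ((p5 ∨ p6) → p1)) ∨ (p2 ↔ ¬p2)): β-rule — branch into ¬((p3 ∨ p2) ∧ ((p5 ∨ p6) → p1))  //  (p2 ↔ ¬p2).
  branch 1 (add ¬((p3 ∨ p2) ∧ ((p5 ∨ p6) → p1))):
    ¬((p3 ∨ p2) ∧ ((p5 ∨ p6) → p1)): β-rule — branch into ¬(p3 ∨ p2)  //  ¬((p5 ∨ p6) → p1).
      branch 1.1 (add ¬(p3 ∨ p2)):
        ¬(p3 ∨ p2): α-rule — add ¬p3, ¬p2.
        ○ open, literals {p2=0, p3=0}.
      branch 1.2 (add ¬((p5 ∨ p6) → p1)):
        ¬((p5 ∨ p6) → p1): α-rule — add (p5 ∨ p6), ¬p1.
        (p5 ∨ p6): β-rule — branch into p5  //  p6.
          branch 1.2.1 (add p5):
            ○ open, literals {p1=0, p5=1}.
          branch 1.2.2 (add p6):
            ○ open, literals {p1=0, p6=1}.
  branch 2 (add (p2 ↔ ¬p2)):
    (p2 ↔ ¬p2): β-rule — branch into p2, ¬p2  //  ¬p2, ¬¬p2.
      branch 2.1 (add p2, ¬p2):
        × closes — contains both p2 and ¬p2.
      branch 2.2 (add ¬p2, ¬¬p2):
        × closes — contains both p2 and ¬p2.
2 branches closed, 3 open.
Each open branch fixes some atoms; the unmentioned ones are free. Counting distinct full assignments: branch {p2=0, p3=0} (p1, p4, p5, p6) contributes 16 new; branch {p1=0, p5=1} (p2, p3, p4, p6) contributes 12 new; branch {p1=0, p6=1} (p2, p3, p4, p5) contributes 6 new. Total: 34.

34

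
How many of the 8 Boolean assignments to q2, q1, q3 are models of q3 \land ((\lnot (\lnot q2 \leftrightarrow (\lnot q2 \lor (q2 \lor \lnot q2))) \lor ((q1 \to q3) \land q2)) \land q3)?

Initial set: {(q3 \land ((\lnot (\lnot q2 \leftrightarrow (\lnot q2 \lor (q2 \lor \lnot q2))) \lor ((q1 \to q3) \land q2)) \land q3))}.
(q3 \land ((\lnot (\lnot q2 \leftrightarrow (\lnot q2 \lor (q2 \lor \lnot q2))) \lor ((q1 \to q3) \land q2)) \land q3)): α-rule — add q3, ((\lnot (\lnot q2 \leftrightarrow (\lnot q2 \lor (q2 \lor \lnot q2))) \lor ((q1 \to q3) \land q2)) \land q3).
((\lnot (\lnot q2 \leftrightarrow (\lnot q2 \lor (q2 \lor \lnot q2))) \lor ((q1 \to q3) \land q2)) \land q3): α-rule — add (\lnot (\lnot q2 \leftrightarrow (\lnot q2 \lor (q2 \lor \lnot q2))) \lor ((q1 \to q3) \land q2)), q3.
(\lnot (\lnot q2 \leftrightarrow (\lnot q2 \lor (q2 \lor \lnot q2))) \lor ((q1 \to q3) \land q2)): β-rule — branch into \lnot (\lnot q2 \leftrightarrow (\lnot q2 \lor (q2 \lor \lnot q2)))  //  ((q1 \to q3) \land q2).
  branch 1 (add \lnot (\lnot q2 \leftrightarrow (\lnot q2 \lor (q2 \lor \lnot q2)))):
    \lnot (\lnot q2 \leftrightarrow (\lnot q2 \lor (q2 \lor \lnot q2))): β-rule — branch into \lnot q2, \lnot (\lnot q2 \lor (q2 \lor \lnot q2))  //  \lnot \lnot q2, (\lnot q2 \lor (q2 \lor \lnot q2)).
      branch 1.1 (add \lnot q2, \lnot (\lnot q2 \lor (q2 \lor \lnot q2))):
        \lnot (\lnot q2 \lor (q2 \lor \lnot q2)): α-rule — add \lnot \lnot q2, \lnot (q2 \lor \lnot q2).
        × closes — contains both q2 and \lnot q2.
      branch 1.2 (add \lnot \lnot q2, (\lnot q2 \lor (q2 \lor \lnot q2))):
        (\lnot q2 \lor (q2 \lor \lnot q2)): β-rule — branch into \lnot q2  //  (q2 \lor \lnot q2).
          branch 1.2.1 (add \lnot q2):
            × closes — contains both q2 and \lnot q2.
          branch 1.2.2 (add (q2 \lor \lnot q2)):
            (q2 \lor \lnot q2): β-rule — branch into q2  //  \lnot q2.
              branch 1.2.2.1 (add q2):
                ○ open, literals {q2=1, q3=1}.
              branch 1.2.2.2 (add \lnot q2):
                × closes — contains both q2 and \lnot q2.
  branch 2 (add ((q1 \to q3) \land q2)):
    ((q1 \to q3) \land q2): α-rule — add (q1 \to q3), q2.
    (q1 \to q3): β-rule — branch into \lnot q1  //  q3.
      branch 2.1 (add \lnot q1):
        ○ open, literals {q1=0, q2=1, q3=1}.
      branch 2.2 (add q3):
        ○ open, literals {q2=1, q3=1}.
3 branches closed, 3 open.
Each open branch fixes some atoms; the unmentioned ones are free. Counting distinct full assignments: branch {q2=1, q3=1} (q1) contributes 2 new; branch {q1=0, q2=1, q3=1} (none free) contributes 0 new; branch {q2=1, q3=1} (q1) contributes 0 new. Total: 2.

2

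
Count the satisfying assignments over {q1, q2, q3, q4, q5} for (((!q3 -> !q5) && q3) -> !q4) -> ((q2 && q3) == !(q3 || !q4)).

20

Initial set: {((((!q3 -> !q5) && q3) -> !q4) -> ((q2 && q3) == !(q3 || !q4)))}.
((((!q3 -> !q5) && q3) -> !q4) -> ((q2 && q3) == !(q3 || !q4))): β-rule — branch into !(((!q3 -> !q5) && q3) -> !q4)  //  ((q2 && q3) == !(q3 || !q4)).
  branch 1 (add !(((!q3 -> !q5) && q3) -> !q4)):
    !(((!q3 -> !q5) && q3) -> !q4): α-rule — add ((!q3 -> !q5) && q3), !!q4.
    ((!q3 -> !q5) && q3): α-rule — add (!q3 -> !q5), q3.
    (!q3 -> !q5): β-rule — branch into !!q3  //  !q5.
      branch 1.1 (add !!q3):
        ○ open, literals {q3=1, q4=1}.
      branch 1.2 (add !q5):
        ○ open, literals {q3=1, q4=1, q5=0}.
  branch 2 (add ((q2 && q3) == !(q3 || !q4))):
    ((q2 && q3) == !(q3 || !q4)): β-rule — branch into (q2 && q3), !(q3 || !q4)  //  !(q2 && q3), !!(q3 || !q4).
      branch 2.1 (add (q2 && q3), !(q3 || !q4)):
        (q2 && q3): α-rule — add q2, q3.
        !(q3 || !q4): α-rule — add !q3, !!q4.
        × closes — contains both q3 and !q3.
      branch 2.2 (add !(q2 && q3), !!(q3 || !q4)):
        !(q2 && q3): β-rule — branch into !q2  //  !q3.
          branch 2.2.1 (add !q2):
            !!(q3 || !q4): β-rule — branch into q3  //  !q4.
              branch 2.2.1.1 (add q3):
                ○ open, literals {q2=0, q3=1}.
              branch 2.2.1.2 (add !q4):
                ○ open, literals {q2=0, q4=0}.
          branch 2.2.2 (add !q3):
            !!(q3 || !q4): β-rule — branch into q3  //  !q4.
              branch 2.2.2.1 (add q3):
                × closes — contains both q3 and !q3.
              branch 2.2.2.2 (add !q4):
                ○ open, literals {q3=0, q4=0}.
2 branches closed, 5 open.
Each open branch fixes some atoms; the unmentioned ones are free. Counting distinct full assignments: branch {q3=1, q4=1} (q1, q2, q5) contributes 8 new; branch {q3=1, q4=1, q5=0} (q1, q2) contributes 0 new; branch {q2=0, q3=1} (q1, q4, q5) contributes 4 new; branch {q2=0, q4=0} (q1, q3, q5) contributes 4 new; branch {q3=0, q4=0} (q1, q2, q5) contributes 4 new. Total: 20.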